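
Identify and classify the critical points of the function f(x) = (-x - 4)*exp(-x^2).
f'(x) = (2*x*(x + 4) - 1)*exp(-x^2)

Solve f'(x) = 0:
  f'(x) = (2*x^2 + 8*x - 1)·exp(-x^2) and exp(-x^2) > 0 for every x, so f'(x) = 0 ⇔ 2*x^2 + 8*x - 1 = 0.
  2*x^2 + 8*x - 1 = 0 has no rational roots; quadratic formula: x = (-8 ± √72)/4.
  ⇒ x = -3*sqrt(2)/2 - 2 ≈ -4.1213, -2 + 3*sqrt(2)/2 ≈ 0.1213

f''(x) = 2*(-2*x^2*(x + 4) + 3*x + 4)*exp(-x^2)
Second-derivative test at each critical point:
  f''(-4.1213) = -3.565e-07 < 0 → local maximum
  f''(0.1213) = 8.3613 > 0 → local minimum

Critical points: x = -3*sqrt(2)/2 - 2 ≈ -4.1213 (local maximum); x = -2 + 3*sqrt(2)/2 ≈ 0.1213 (local minimum)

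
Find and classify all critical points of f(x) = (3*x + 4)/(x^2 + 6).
f'(x) = (-3*x^2 - 8*x + 18)/(x^4 + 12*x^2 + 36)

Solve f'(x) = 0:
  f'(x) = -(3*x^2 + 8*x - 18)/(x^2 + 6)^2; the denominator is positive wherever f is defined, so f'(x) = 0 ⇔ -3*x^2 - 8*x + 18 = 0.
  3*x^2 + 8*x - 18 = 0 has no rational roots; quadratic formula: x = (-8 ± √280)/6.
  ⇒ x = -sqrt(70)/3 - 4/3 ≈ -4.1222, -4/3 + sqrt(70)/3 ≈ 1.4555

f''(x) = 2*(4*x^2*(3*x + 4) - (9*x + 4)*(x^2 + 6))/(x^2 + 6)^3
Second-derivative test at each critical point:
  f''(-4.1222) = 0.0317 > 0 → local minimum
  f''(1.4555) = -0.2539 < 0 → local maximum

Critical points: x = -sqrt(70)/3 - 4/3 ≈ -4.1222 (local minimum); x = -4/3 + sqrt(70)/3 ≈ 1.4555 (local maximum)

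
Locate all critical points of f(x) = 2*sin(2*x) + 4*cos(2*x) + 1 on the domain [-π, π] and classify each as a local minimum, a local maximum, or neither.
f'(x) = -8*sin(2*x) + 4*cos(2*x)

Solve f'(x) = 0 on [-π, π]:
  f'(x) = 0 ⇔ 2*cos(2*x) = 4*sin(2*x) ⇔ tan(2*x) = 1/2, i.e. 2*x = arctan(1/2) + nπ; keep the solutions lying in [-π, π].
  ⇒ x = -pi + atan(1/2)/2 ≈ -2.9098, -pi/2 + atan(1/2)/2 ≈ -1.3390, atan(1/2)/2 ≈ 0.2318, atan(1/2)/2 + pi/2 ≈ 1.8026

f''(x) = -8*sin(2*x) - 16*cos(2*x)
Second-derivative test at each critical point:
  f''(-2.9098) = -17.8885 < 0 → local maximum
  f''(-1.3390) = 17.8885 > 0 → local minimum
  f''(0.2318) = -17.8885 < 0 → local maximum
  f''(1.8026) = 17.8885 > 0 → local minimum

Critical points: x = -pi + atan(1/2)/2 ≈ -2.9098 (local maximum); x = -pi/2 + atan(1/2)/2 ≈ -1.3390 (local minimum); x = atan(1/2)/2 ≈ 0.2318 (local maximum); x = atan(1/2)/2 + pi/2 ≈ 1.8026 (local minimum)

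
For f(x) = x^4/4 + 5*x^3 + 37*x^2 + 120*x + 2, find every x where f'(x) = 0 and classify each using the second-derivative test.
f'(x) = x^3 + 15*x^2 + 74*x + 120

Solve f'(x) = 0:
  Factor: x^3 + 15*x^2 + 74*x + 120 = (x + 4)*(x + 5)*(x + 6) = 0.
  ⇒ x = -6, -5, -4

f''(x) = 3*x^2 + 30*x + 74
Second-derivative test at each critical point:
  f''(-6) = 2 > 0 → local minimum
  f''(-5) = -1 < 0 → local maximum
  f''(-4) = 2 > 0 → local minimum

Critical points: x = -6 (local minimum); x = -5 (local maximum); x = -4 (local minimum)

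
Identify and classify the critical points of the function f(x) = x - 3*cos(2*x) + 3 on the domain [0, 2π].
f'(x) = 6*sin(2*x) + 1

Solve f'(x) = 0 on [0, 2π]:
  f'(x) = 0 ⇔ sin(2*x) = -1/6, i.e. 2*x = arcsin(-1/6) + 2nπ or 2*x = π − arcsin(-1/6) + 2nπ; keep the solutions lying in [0, 2π].
  ⇒ x = asin(1/6)/2 + pi/2 ≈ 1.6545, pi - asin(1/6)/2 ≈ 3.0579, asin(1/6)/2 + 3*pi/2 ≈ 4.7961, -asin(1/6)/2 + 2*pi ≈ 6.1995

f''(x) = 12*cos(2*x)
Second-derivative test at each critical point:
  f''(1.6545) = -11.8322 < 0 → local maximum
  f''(3.0579) = 11.8322 > 0 → local minimum
  f''(4.7961) = -11.8322 < 0 → local maximum
  f''(6.1995) = 11.8322 > 0 → local minimum

Critical points: x = asin(1/6)/2 + pi/2 ≈ 1.6545 (local maximum); x = pi - asin(1/6)/2 ≈ 3.0579 (local minimum); x = asin(1/6)/2 + 3*pi/2 ≈ 4.7961 (local maximum); x = -asin(1/6)/2 + 2*pi ≈ 6.1995 (local minimum)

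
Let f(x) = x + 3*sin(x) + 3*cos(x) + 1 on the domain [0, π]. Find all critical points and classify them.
f'(x) = 3*sqrt(2)*cos(x + pi/4) + 1

Solve f'(x) = 0 on [0, π]:
  f'(x) = 0 ⇔ -3*sin(x) + 3*cos(x) = -1. Write the left side as R·cos(x + φ) with R = √(3² + 3²) = 3*sqrt(2), cos φ = sqrt(2)/2, sin φ = sqrt(2)/2; then cos(x + φ) = -sqrt(2)/6. Solve for x and keep the solutions lying in [0, π].
  ⇒ x = atan((1 + sqrt(17))/(-1 + sqrt(17))) ≈ 1.0233

f''(x) = -3*sqrt(2)*sin(x + pi/4)
Second-derivative test at each critical point:
  f''(1.0233) = -4.1231 < 0 → local maximum

Critical points: x = atan((1 + sqrt(17))/(-1 + sqrt(17))) ≈ 1.0233 (local maximum)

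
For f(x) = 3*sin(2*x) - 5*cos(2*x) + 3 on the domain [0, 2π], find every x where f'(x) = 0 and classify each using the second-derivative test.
f'(x) = 10*sin(2*x) + 6*cos(2*x)

Solve f'(x) = 0 on [0, 2π]:
  f'(x) = 0 ⇔ 3*cos(2*x) = -5*sin(2*x) ⇔ tan(2*x) = -3/5, i.e. 2*x = arctan(-3/5) + nπ; keep the solutions lying in [0, 2π].
  ⇒ x = -atan(3/5)/2 + pi/2 ≈ 1.3006, pi - atan(3/5)/2 ≈ 2.8714, -atan(3/5)/2 + 3*pi/2 ≈ 4.4422, -atan(3/5)/2 + 2*pi ≈ 6.0130

f''(x) = -12*sin(2*x) + 20*cos(2*x)
Second-derivative test at each critical point:
  f''(1.3006) = -23.3238 < 0 → local maximum
  f''(2.8714) = 23.3238 > 0 → local minimum
  f''(4.4422) = -23.3238 < 0 → local maximum
  f''(6.0130) = 23.3238 > 0 → local minimum

Critical points: x = -atan(3/5)/2 + pi/2 ≈ 1.3006 (local maximum); x = pi - atan(3/5)/2 ≈ 2.8714 (local minimum); x = -atan(3/5)/2 + 3*pi/2 ≈ 4.4422 (local maximum); x = -atan(3/5)/2 + 2*pi ≈ 6.0130 (local minimum)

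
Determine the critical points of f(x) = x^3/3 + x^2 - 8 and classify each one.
f'(x) = x*(x + 2)

Solve f'(x) = 0:
  Factor: x^2 + 2*x = x*(x + 2) = 0.
  ⇒ x = -2, 0

f''(x) = 2*x + 2
Second-derivative test at each critical point:
  f''(-2) = -2 < 0 → local maximum
  f''(0) = 2 > 0 → local minimum

Critical points: x = -2 (local maximum); x = 0 (local minimum)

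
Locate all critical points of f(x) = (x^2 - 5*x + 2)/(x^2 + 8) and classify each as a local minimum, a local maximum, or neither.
f'(x) = (5*x^2 + 12*x - 40)/(x^4 + 16*x^2 + 64)

Solve f'(x) = 0:
  f'(x) = (5*x^2 + 12*x - 40)/(x^2 + 8)^2; the denominator is positive wherever f is defined, so f'(x) = 0 ⇔ 5*x^2 + 12*x - 40 = 0.
  5*x^2 + 12*x - 40 = 0 has no rational roots; quadratic formula: x = (-12 ± √944)/10.
  ⇒ x = -2*sqrt(59)/5 - 6/5 ≈ -4.2725, -6/5 + 2*sqrt(59)/5 ≈ 1.8725

f''(x) = 2*(-5*x^3 - 18*x^2 + 120*x + 48)/(x^6 + 24*x^4 + 192*x^2 + 512)
Second-derivative test at each critical point:
  f''(-4.2725) = -0.0446 < 0 → local maximum
  f''(1.8725) = 0.2321 > 0 → local minimum

Critical points: x = -2*sqrt(59)/5 - 6/5 ≈ -4.2725 (local maximum); x = -6/5 + 2*sqrt(59)/5 ≈ 1.8725 (local minimum)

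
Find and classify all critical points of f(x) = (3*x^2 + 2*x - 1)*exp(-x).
f'(x) = (-3*x^2 + 4*x + 3)*exp(-x)

Solve f'(x) = 0:
  f'(x) = (-3*x^2 + 4*x + 3)·exp(-x) and exp(-x) > 0 for every x, so f'(x) = 0 ⇔ -3*x^2 + 4*x + 3 = 0.
  3*x^2 - 4*x - 3 = 0 has no rational roots; quadratic formula: x = (4 ± √52)/6.
  ⇒ x = 2/3 - sqrt(13)/3 ≈ -0.5352, 2/3 + sqrt(13)/3 ≈ 1.8685

f''(x) = (3*x^2 - 10*x + 1)*exp(-x)
Second-derivative test at each critical point:
  f''(-0.5352) = 12.3148 > 0 → local minimum
  f''(1.8685) = -1.1131 < 0 → local maximum

Critical points: x = 2/3 - sqrt(13)/3 ≈ -0.5352 (local minimum); x = 2/3 + sqrt(13)/3 ≈ 1.8685 (local maximum)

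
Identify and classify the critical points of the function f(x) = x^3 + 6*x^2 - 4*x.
f'(x) = 3*x^2 + 12*x - 4

Solve f'(x) = 0:
  3*x^2 + 12*x - 4 = 0 has no rational roots; quadratic formula: x = (-12 ± √192)/6.
  ⇒ x = -4*sqrt(3)/3 - 2 ≈ -4.3094, -2 + 4*sqrt(3)/3 ≈ 0.3094

f''(x) = 6*x + 12
Second-derivative test at each critical point:
  f''(-4.3094) = -13.8564 < 0 → local maximum
  f''(0.3094) = 13.8564 > 0 → local minimum

Critical points: x = -4*sqrt(3)/3 - 2 ≈ -4.3094 (local maximum); x = -2 + 4*sqrt(3)/3 ≈ 0.3094 (local minimum)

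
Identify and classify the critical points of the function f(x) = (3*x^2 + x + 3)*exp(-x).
f'(x) = (-3*x^2 + 5*x - 2)*exp(-x)

Solve f'(x) = 0:
  f'(x) = (-3*x^2 + 5*x - 2)·exp(-x) and exp(-x) > 0 for every x, so f'(x) = 0 ⇔ -3*x^2 + 5*x - 2 = 0.
  Factor: -3*x^2 + 5*x - 2 = -(x - 1)*(3*x - 2) = 0.
  ⇒ x = 2/3, 1

f''(x) = (3*x^2 - 11*x + 7)*exp(-x)
Second-derivative test at each critical point:
  f''(2/3) = 0.5134 > 0 → local minimum
  f''(1) = -0.3679 < 0 → local maximum

Critical points: x = 2/3 (local minimum); x = 1 (local maximum)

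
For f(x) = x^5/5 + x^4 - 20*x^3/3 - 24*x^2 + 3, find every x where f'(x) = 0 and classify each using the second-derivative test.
f'(x) = x*(x^3 + 4*x^2 - 20*x - 48)

Solve f'(x) = 0:
  Factor: x^4 + 4*x^3 - 20*x^2 - 48*x = x*(x - 4)*(x + 2)*(x + 6) = 0.
  ⇒ x = -6, -2, 0, 4

f''(x) = 4*x^3 + 12*x^2 - 40*x - 48
Second-derivative test at each critical point:
  f''(-6) = -240 < 0 → local maximum
  f''(-2) = 48 > 0 → local minimum
  f''(0) = -48 < 0 → local maximum
  f''(4) = 240 > 0 → local minimum

Critical points: x = -6 (local maximum); x = -2 (local minimum); x = 0 (local maximum); x = 4 (local minimum)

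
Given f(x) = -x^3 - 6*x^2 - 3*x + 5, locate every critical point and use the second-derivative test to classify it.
f'(x) = -3*x^2 - 12*x - 3

Solve f'(x) = 0:
  Factor: -3*x^2 - 12*x - 3 = -3*(x^2 + 4*x + 1); x^2 + 4*x + 1 = 0 has no rational roots; quadratic formula: x = (-4 ± √12)/2.
  ⇒ x = -2 - sqrt(3) ≈ -3.7321, -2 + sqrt(3) ≈ -0.2679

f''(x) = -6*x - 12
Second-derivative test at each critical point:
  f''(-3.7321) = 10.3923 > 0 → local minimum
  f''(-0.2679) = -10.3923 < 0 → local maximum

Critical points: x = -2 - sqrt(3) ≈ -3.7321 (local minimum); x = -2 + sqrt(3) ≈ -0.2679 (local maximum)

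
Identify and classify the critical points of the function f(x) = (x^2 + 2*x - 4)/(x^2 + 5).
f'(x) = 2*(-x^2 + 9*x + 5)/(x^4 + 10*x^2 + 25)

Solve f'(x) = 0:
  f'(x) = -2*(x^2 - 9*x - 5)/(x^2 + 5)^2; the denominator is positive wherever f is defined, so f'(x) = 0 ⇔ -2*x^2 + 18*x + 10 = 0.
  Factor: -2*x^2 + 18*x + 10 = -2*(x^2 - 9*x - 5); x^2 - 9*x - 5 = 0 has no rational roots; quadratic formula: x = (9 ± √101)/2.
  ⇒ x = 9/2 - sqrt(101)/2 ≈ -0.5249, 9/2 + sqrt(101)/2 ≈ 9.5249

f''(x) = 2*(2*x^3 - 27*x^2 - 30*x + 45)/(x^6 + 15*x^4 + 75*x^2 + 125)
Second-derivative test at each critical point:
  f''(-0.5249) = 0.7222 > 0 → local minimum
  f''(9.5249) = -0.0022 < 0 → local maximum

Critical points: x = 9/2 - sqrt(101)/2 ≈ -0.5249 (local minimum); x = 9/2 + sqrt(101)/2 ≈ 9.5249 (local maximum)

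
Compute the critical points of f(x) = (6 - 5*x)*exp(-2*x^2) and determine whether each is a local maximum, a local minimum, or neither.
f'(x) = (4*x*(5*x - 6) - 5)*exp(-2*x^2)

Solve f'(x) = 0:
  f'(x) = (20*x^2 - 24*x - 5)·exp(-2*x^2) and exp(-2*x^2) > 0 for every x, so f'(x) = 0 ⇔ 20*x^2 - 24*x - 5 = 0.
  20*x^2 - 24*x - 5 = 0 has no rational roots; quadratic formula: x = (24 ± √976)/40.
  ⇒ x = 3/5 - sqrt(61)/10 ≈ -0.1810, 3/5 + sqrt(61)/10 ≈ 1.3810

f''(x) = 4*(4*x^2*(6 - 5*x) + 15*x - 6)*exp(-2*x^2)
Second-derivative test at each critical point:
  f''(-0.1810) = -29.2591 < 0 → local maximum
  f''(1.3810) = 0.6889 > 0 → local minimum

Critical points: x = 3/5 - sqrt(61)/10 ≈ -0.1810 (local maximum); x = 3/5 + sqrt(61)/10 ≈ 1.3810 (local minimum)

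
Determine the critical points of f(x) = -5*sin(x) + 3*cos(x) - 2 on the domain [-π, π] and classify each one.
f'(x) = -3*sin(x) - 5*cos(x)

Solve f'(x) = 0 on [-π, π]:
  f'(x) = 0 ⇔ -5*cos(x) = 3*sin(x) ⇔ tan(x) = -5/3, i.e. x = arctan(-5/3) + nπ; keep the solutions lying in [-π, π].
  ⇒ x = -atan(5/3) ≈ -1.0304, pi - atan(5/3) ≈ 2.1112

f''(x) = 5*sin(x) - 3*cos(x)
Second-derivative test at each critical point:
  f''(-1.0304) = -5.8310 < 0 → local maximum
  f''(2.1112) = 5.8310 > 0 → local minimum

Critical points: x = -atan(5/3) ≈ -1.0304 (local maximum); x = pi - atan(5/3) ≈ 2.1112 (local minimum)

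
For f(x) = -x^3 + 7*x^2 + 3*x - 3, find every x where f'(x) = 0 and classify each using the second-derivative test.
f'(x) = -3*x^2 + 14*x + 3

Solve f'(x) = 0:
  3*x^2 - 14*x - 3 = 0 has no rational roots; quadratic formula: x = (14 ± √232)/6.
  ⇒ x = 7/3 - sqrt(58)/3 ≈ -0.2053, 7/3 + sqrt(58)/3 ≈ 4.8719

f''(x) = 14 - 6*x
Second-derivative test at each critical point:
  f''(-0.2053) = 15.2315 > 0 → local minimum
  f''(4.8719) = -15.2315 < 0 → local maximum

Critical points: x = 7/3 - sqrt(58)/3 ≈ -0.2053 (local minimum); x = 7/3 + sqrt(58)/3 ≈ 4.8719 (local maximum)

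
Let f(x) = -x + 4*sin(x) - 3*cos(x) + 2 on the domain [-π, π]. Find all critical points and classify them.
f'(x) = 3*sin(x) + 4*cos(x) - 1

Solve f'(x) = 0 on [-π, π]:
  f'(x) = 0 ⇔ 3*sin(x) + 4*cos(x) = 1. Write the left side as R·cos(x + φ) with R = √(4² + (-3)²) = 5, cos φ = 4/5, sin φ = -3/5; then cos(x + φ) = 1/5. Solve for x and keep the solutions lying in [-π, π].
  ⇒ x = atan((3 - 8*sqrt(6))/(4 + 6*sqrt(6))) ≈ -0.7259, atan((3 + 8*sqrt(6))/(4 - 6*sqrt(6))) + pi ≈ 2.0129

f''(x) = -4*sin(x) + 3*cos(x)
Second-derivative test at each critical point:
  f''(-0.7259) = 4.8990 > 0 → local minimum
  f''(2.0129) = -4.8990 < 0 → local maximum

Critical points: x = atan((3 - 8*sqrt(6))/(4 + 6*sqrt(6))) ≈ -0.7259 (local minimum); x = atan((3 + 8*sqrt(6))/(4 - 6*sqrt(6))) + pi ≈ 2.0129 (local maximum)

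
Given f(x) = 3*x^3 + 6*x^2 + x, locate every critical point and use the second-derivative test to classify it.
f'(x) = 9*x^2 + 12*x + 1

Solve f'(x) = 0:
  9*x^2 + 12*x + 1 = 0 has no rational roots; quadratic formula: x = (-12 ± √108)/18.
  ⇒ x = -2/3 - sqrt(3)/3 ≈ -1.2440, -2/3 + sqrt(3)/3 ≈ -0.0893

f''(x) = 18*x + 12
Second-derivative test at each critical point:
  f''(-1.2440) = -10.3923 < 0 → local maximum
  f''(-0.0893) = 10.3923 > 0 → local minimum

Critical points: x = -2/3 - sqrt(3)/3 ≈ -1.2440 (local maximum); x = -2/3 + sqrt(3)/3 ≈ -0.0893 (local minimum)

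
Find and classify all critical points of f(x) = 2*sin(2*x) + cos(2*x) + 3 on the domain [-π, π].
f'(x) = -2*sin(2*x) + 4*cos(2*x)

Solve f'(x) = 0 on [-π, π]:
  f'(x) = 0 ⇔ 2*cos(2*x) = sin(2*x) ⇔ tan(2*x) = 2, i.e. 2*x = arctan(2) + nπ; keep the solutions lying in [-π, π].
  ⇒ x = -pi + atan(2)/2 ≈ -2.5880, -pi/2 + atan(2)/2 ≈ -1.0172, atan(2)/2 ≈ 0.5536, atan(2)/2 + pi/2 ≈ 2.1244

f''(x) = -8*sin(2*x) - 4*cos(2*x)
Second-derivative test at each critical point:
  f''(-2.5880) = -8.9443 < 0 → local maximum
  f''(-1.0172) = 8.9443 > 0 → local minimum
  f''(0.5536) = -8.9443 < 0 → local maximum
  f''(2.1244) = 8.9443 > 0 → local minimum

Critical points: x = -pi + atan(2)/2 ≈ -2.5880 (local maximum); x = -pi/2 + atan(2)/2 ≈ -1.0172 (local minimum); x = atan(2)/2 ≈ 0.5536 (local maximum); x = atan(2)/2 + pi/2 ≈ 2.1244 (local minimum)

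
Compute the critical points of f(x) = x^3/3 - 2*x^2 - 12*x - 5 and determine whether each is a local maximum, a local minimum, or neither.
f'(x) = x^2 - 4*x - 12

Solve f'(x) = 0:
  Factor: x^2 - 4*x - 12 = (x - 6)*(x + 2) = 0.
  ⇒ x = -2, 6

f''(x) = 2*x - 4
Second-derivative test at each critical point:
  f''(-2) = -8 < 0 → local maximum
  f''(6) = 8 > 0 → local minimum

Critical points: x = -2 (local maximum); x = 6 (local minimum)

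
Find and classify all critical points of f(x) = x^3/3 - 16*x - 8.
f'(x) = x^2 - 16

Solve f'(x) = 0:
  Factor: x^2 - 16 = (x - 4)*(x + 4) = 0.
  ⇒ x = -4, 4

f''(x) = 2*x
Second-derivative test at each critical point:
  f''(-4) = -8 < 0 → local maximum
  f''(4) = 8 > 0 → local minimum

Critical points: x = -4 (local maximum); x = 4 (local minimum)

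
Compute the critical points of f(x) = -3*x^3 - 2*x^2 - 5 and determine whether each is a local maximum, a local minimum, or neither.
f'(x) = x*(-9*x - 4)

Solve f'(x) = 0:
  Factor: -9*x^2 - 4*x = -x*(9*x + 4) = 0.
  ⇒ x = -4/9, 0

f''(x) = -18*x - 4
Second-derivative test at each critical point:
  f''(-4/9) = 4 > 0 → local minimum
  f''(0) = -4 < 0 → local maximum

Critical points: x = -4/9 (local minimum); x = 0 (local maximum)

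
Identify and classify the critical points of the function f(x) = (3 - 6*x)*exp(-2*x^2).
f'(x) = 6*(2*x*(2*x - 1) - 1)*exp(-2*x^2)

Solve f'(x) = 0:
  f'(x) = (24*x^2 - 12*x - 6)·exp(-2*x^2) and exp(-2*x^2) > 0 for every x, so f'(x) = 0 ⇔ 24*x^2 - 12*x - 6 = 0.
  Factor: 24*x^2 - 12*x - 6 = 6*(4*x^2 - 2*x - 1); 4*x^2 - 2*x - 1 = 0 has no rational roots; quadratic formula: x = (2 ± √20)/8.
  ⇒ x = 1/4 - sqrt(5)/4 ≈ -0.3090, 1/4 + sqrt(5)/4 ≈ 0.8090

f''(x) = 12*(4*x^2*(1 - 2*x) + 6*x - 1)*exp(-2*x^2)
Second-derivative test at each critical point:
  f''(-0.3090) = -22.1678 < 0 → local maximum
  f''(0.8090) = 7.2472 > 0 → local minimum

Critical points: x = 1/4 - sqrt(5)/4 ≈ -0.3090 (local maximum); x = 1/4 + sqrt(5)/4 ≈ 0.8090 (local minimum)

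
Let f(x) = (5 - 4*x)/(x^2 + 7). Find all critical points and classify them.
f'(x) = 2*(2*x^2 - 5*x - 14)/(x^4 + 14*x^2 + 49)

Solve f'(x) = 0:
  f'(x) = 2*(2*x^2 - 5*x - 14)/(x^2 + 7)^2; the denominator is positive wherever f is defined, so f'(x) = 0 ⇔ 4*x^2 - 10*x - 28 = 0.
  Factor: 4*x^2 - 10*x - 28 = 2*(2*x^2 - 5*x - 14); 2*x^2 - 5*x - 14 = 0 has no rational roots; quadratic formula: x = (5 ± √137)/4.
  ⇒ x = 5/4 - sqrt(137)/4 ≈ -1.6762, 5/4 + sqrt(137)/4 ≈ 4.1762

f''(x) = 2*(4*x^2*(5 - 4*x) + (12*x - 5)*(x^2 + 7))/(x^2 + 7)^3
Second-derivative test at each critical point:
  f''(-1.6762) = -0.2433 < 0 → local maximum
  f''(4.1762) = 0.0392 > 0 → local minimum

Critical points: x = 5/4 - sqrt(137)/4 ≈ -1.6762 (local maximum); x = 5/4 + sqrt(137)/4 ≈ 4.1762 (local minimum)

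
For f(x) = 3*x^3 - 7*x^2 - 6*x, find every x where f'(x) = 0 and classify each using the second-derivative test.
f'(x) = 9*x^2 - 14*x - 6

Solve f'(x) = 0:
  9*x^2 - 14*x - 6 = 0 has no rational roots; quadratic formula: x = (14 ± √412)/18.
  ⇒ x = 7/9 - sqrt(103)/9 ≈ -0.3499, 7/9 + sqrt(103)/9 ≈ 1.9054

f''(x) = 18*x - 14
Second-derivative test at each critical point:
  f''(-0.3499) = -20.2978 < 0 → local maximum
  f''(1.9054) = 20.2978 > 0 → local minimum

Critical points: x = 7/9 - sqrt(103)/9 ≈ -0.3499 (local maximum); x = 7/9 + sqrt(103)/9 ≈ 1.9054 (local minimum)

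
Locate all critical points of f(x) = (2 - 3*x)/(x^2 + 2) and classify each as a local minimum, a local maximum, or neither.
f'(x) = (3*x^2 - 4*x - 6)/(x^4 + 4*x^2 + 4)

Solve f'(x) = 0:
  f'(x) = (3*x^2 - 4*x - 6)/(x^2 + 2)^2; the denominator is positive wherever f is defined, so f'(x) = 0 ⇔ 3*x^2 - 4*x - 6 = 0.
  3*x^2 - 4*x - 6 = 0 has no rational roots; quadratic formula: x = (4 ± √88)/6.
  ⇒ x = 2/3 - sqrt(22)/3 ≈ -0.8968, 2/3 + sqrt(22)/3 ≈ 2.2301

f''(x) = 2*(4*x^2*(2 - 3*x) + (9*x - 2)*(x^2 + 2))/(x^2 + 2)^3
Second-derivative test at each critical point:
  f''(-0.8968) = -1.1929 < 0 → local maximum
  f''(2.2301) = 0.1929 > 0 → local minimum

Critical points: x = 2/3 - sqrt(22)/3 ≈ -0.8968 (local maximum); x = 2/3 + sqrt(22)/3 ≈ 2.2301 (local minimum)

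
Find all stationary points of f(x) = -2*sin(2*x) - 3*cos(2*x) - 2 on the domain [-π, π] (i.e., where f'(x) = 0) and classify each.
f'(x) = 6*sin(2*x) - 4*cos(2*x)

Solve f'(x) = 0 on [-π, π]:
  f'(x) = 0 ⇔ -2*cos(2*x) = -3*sin(2*x) ⇔ tan(2*x) = 2/3, i.e. 2*x = arctan(2/3) + nπ; keep the solutions lying in [-π, π].
  ⇒ x = -pi + atan(2/3)/2 ≈ -2.8476, -pi/2 + atan(2/3)/2 ≈ -1.2768, atan(2/3)/2 ≈ 0.2940, atan(2/3)/2 + pi/2 ≈ 1.8648

f''(x) = 8*sin(2*x) + 12*cos(2*x)
Second-derivative test at each critical point:
  f''(-2.8476) = 14.4222 > 0 → local minimum
  f''(-1.2768) = -14.4222 < 0 → local maximum
  f''(0.2940) = 14.4222 > 0 → local minimum
  f''(1.8648) = -14.4222 < 0 → local maximum

Critical points: x = -pi + atan(2/3)/2 ≈ -2.8476 (local minimum); x = -pi/2 + atan(2/3)/2 ≈ -1.2768 (local maximum); x = atan(2/3)/2 ≈ 0.2940 (local minimum); x = atan(2/3)/2 + pi/2 ≈ 1.8648 (local maximum)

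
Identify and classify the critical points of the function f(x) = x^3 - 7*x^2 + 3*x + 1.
f'(x) = 3*x^2 - 14*x + 3

Solve f'(x) = 0:
  3*x^2 - 14*x + 3 = 0 has no rational roots; quadratic formula: x = (14 ± √160)/6.
  ⇒ x = 7/3 - 2*sqrt(10)/3 ≈ 0.2251, 2*sqrt(10)/3 + 7/3 ≈ 4.4415

f''(x) = 6*x - 14
Second-derivative test at each critical point:
  f''(0.2251) = -12.6491 < 0 → local maximum
  f''(4.4415) = 12.6491 > 0 → local minimum

Critical points: x = 7/3 - 2*sqrt(10)/3 ≈ 0.2251 (local maximum); x = 2*sqrt(10)/3 + 7/3 ≈ 4.4415 (local minimum)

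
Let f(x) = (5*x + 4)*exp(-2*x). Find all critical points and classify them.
f'(x) = (-10*x - 3)*exp(-2*x)

Solve f'(x) = 0:
  f'(x) = (-10*x - 3)·exp(-2*x) and exp(-2*x) > 0 for every x, so f'(x) = 0 ⇔ -10*x - 3 = 0.
  -10*x - 3 = 0.
  ⇒ x = -3/10

f''(x) = 4*(5*x - 1)*exp(-2*x)
Second-derivative test at each critical point:
  f''(-3/10) = -18.2212 < 0 → local maximum

Critical points: x = -3/10 (local maximum)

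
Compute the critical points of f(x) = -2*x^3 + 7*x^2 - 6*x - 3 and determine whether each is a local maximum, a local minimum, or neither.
f'(x) = -6*x^2 + 14*x - 6

Solve f'(x) = 0:
  Factor: -6*x^2 + 14*x - 6 = -2*(3*x^2 - 7*x + 3); 3*x^2 - 7*x + 3 = 0 has no rational roots; quadratic formula: x = (7 ± √13)/6.
  ⇒ x = 7/6 - sqrt(13)/6 ≈ 0.5657, sqrt(13)/6 + 7/6 ≈ 1.7676

f''(x) = 14 - 12*x
Second-derivative test at each critical point:
  f''(0.5657) = 7.2111 > 0 → local minimum
  f''(1.7676) = -7.2111 < 0 → local maximum

Critical points: x = 7/6 - sqrt(13)/6 ≈ 0.5657 (local minimum); x = sqrt(13)/6 + 7/6 ≈ 1.7676 (local maximum)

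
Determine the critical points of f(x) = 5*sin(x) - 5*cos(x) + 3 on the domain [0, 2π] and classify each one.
f'(x) = 5*sqrt(2)*sin(x + pi/4)

Solve f'(x) = 0 on [0, 2π]:
  f'(x) = 0 ⇔ 5*cos(x) = -5*sin(x) ⇔ tan(x) = -1, i.e. x = arctan(-1) + nπ; keep the solutions lying in [0, 2π].
  ⇒ x = 3*pi/4 ≈ 2.3562, 7*pi/4 ≈ 5.4978

f''(x) = 5*sqrt(2)*cos(x + pi/4)
Second-derivative test at each critical point:
  f''(2.3562) = -7.0711 < 0 → local maximum
  f''(5.4978) = 7.0711 > 0 → local minimum

Critical points: x = 3*pi/4 ≈ 2.3562 (local maximum); x = 7*pi/4 ≈ 5.4978 (local minimum)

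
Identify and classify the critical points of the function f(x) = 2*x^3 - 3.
f'(x) = 6*x^2

Solve f'(x) = 0:
  ⇒ x = 0

f''(x) = 12*x
Second-derivative test at each critical point:
  f''(0) = 0, so the second-derivative test is inconclusive; use the first-derivative test: f'(-1/4) = 0.3750, f'(1/4) = 0.3750 — f' is positive on both sides (no sign change) → neither a local maximum nor a local minimum

Critical points: x = 0 (neither)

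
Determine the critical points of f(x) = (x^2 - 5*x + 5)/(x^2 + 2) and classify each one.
f'(x) = (5*x^2 - 6*x - 10)/(x^4 + 4*x^2 + 4)

Solve f'(x) = 0:
  f'(x) = (5*x^2 - 6*x - 10)/(x^2 + 2)^2; the denominator is positive wherever f is defined, so f'(x) = 0 ⇔ 5*x^2 - 6*x - 10 = 0.
  5*x^2 - 6*x - 10 = 0 has no rational roots; quadratic formula: x = (6 ± √236)/10.
  ⇒ x = 3/5 - sqrt(59)/5 ≈ -0.9362, 3/5 + sqrt(59)/5 ≈ 2.1362

f''(x) = 2*(-5*x^3 + 9*x^2 + 30*x - 6)/(x^6 + 6*x^4 + 12*x^2 + 8)
Second-derivative test at each critical point:
  f''(-0.9362) = -1.8566 < 0 → local maximum
  f''(2.1362) = 0.3566 > 0 → local minimum

Critical points: x = 3/5 - sqrt(59)/5 ≈ -0.9362 (local maximum); x = 3/5 + sqrt(59)/5 ≈ 2.1362 (local minimum)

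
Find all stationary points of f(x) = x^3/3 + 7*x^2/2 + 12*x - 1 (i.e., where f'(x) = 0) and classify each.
f'(x) = x^2 + 7*x + 12

Solve f'(x) = 0:
  Factor: x^2 + 7*x + 12 = (x + 3)*(x + 4) = 0.
  ⇒ x = -4, -3

f''(x) = 2*x + 7
Second-derivative test at each critical point:
  f''(-4) = -1 < 0 → local maximum
  f''(-3) = 1 > 0 → local minimum

Critical points: x = -4 (local maximum); x = -3 (local minimum)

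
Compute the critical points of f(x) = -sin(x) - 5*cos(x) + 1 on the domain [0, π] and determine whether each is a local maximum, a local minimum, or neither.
f'(x) = 5*sin(x) - cos(x)

Solve f'(x) = 0 on [0, π]:
  f'(x) = 0 ⇔ -cos(x) = -5*sin(x) ⇔ tan(x) = 1/5, i.e. x = arctan(1/5) + nπ; keep the solutions lying in [0, π].
  ⇒ x = atan(1/5) ≈ 0.1974

f''(x) = sin(x) + 5*cos(x)
Second-derivative test at each critical point:
  f''(0.1974) = 5.0990 > 0 → local minimum

Critical points: x = atan(1/5) ≈ 0.1974 (local minimum)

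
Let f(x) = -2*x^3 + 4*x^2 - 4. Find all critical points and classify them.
f'(x) = 2*x*(4 - 3*x)

Solve f'(x) = 0:
  Factor: -6*x^2 + 8*x = -2*x*(3*x - 4) = 0.
  ⇒ x = 0, 4/3

f''(x) = 8 - 12*x
Second-derivative test at each critical point:
  f''(0) = 8 > 0 → local minimum
  f''(4/3) = -8 < 0 → local maximum

Critical points: x = 0 (local minimum); x = 4/3 (local maximum)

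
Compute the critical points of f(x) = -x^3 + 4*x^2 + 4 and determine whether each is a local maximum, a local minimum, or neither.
f'(x) = x*(8 - 3*x)

Solve f'(x) = 0:
  Factor: -3*x^2 + 8*x = -x*(3*x - 8) = 0.
  ⇒ x = 0, 8/3

f''(x) = 8 - 6*x
Second-derivative test at each critical point:
  f''(0) = 8 > 0 → local minimum
  f''(8/3) = -8 < 0 → local maximum

Critical points: x = 0 (local minimum); x = 8/3 (local maximum)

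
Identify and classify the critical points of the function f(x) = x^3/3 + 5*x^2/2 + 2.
f'(x) = x*(x + 5)

Solve f'(x) = 0:
  Factor: x^2 + 5*x = x*(x + 5) = 0.
  ⇒ x = -5, 0

f''(x) = 2*x + 5
Second-derivative test at each critical point:
  f''(-5) = -5 < 0 → local maximum
  f''(0) = 5 > 0 → local minimum

Critical points: x = -5 (local maximum); x = 0 (local minimum)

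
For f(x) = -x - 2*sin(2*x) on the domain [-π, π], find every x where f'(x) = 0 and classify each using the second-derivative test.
f'(x) = 8*sin(x)^2 - 5

Solve f'(x) = 0 on [-π, π]:
  f'(x) = 0 ⇔ cos(2*x) = -1/4, i.e. 2*x = ±arccos(-1/4) + 2nπ; keep the solutions lying in [-π, π].
  ⇒ x = -pi + acos(-1/4)/2 ≈ -2.2299, -acos(-1/4)/2 ≈ -0.9117, acos(-1/4)/2 ≈ 0.9117, pi - acos(-1/4)/2 ≈ 2.2299

f''(x) = 8*sin(2*x)
Second-derivative test at each critical point:
  f''(-2.2299) = 7.7460 > 0 → local minimum
  f''(-0.9117) = -7.7460 < 0 → local maximum
  f''(0.9117) = 7.7460 > 0 → local minimum
  f''(2.2299) = -7.7460 < 0 → local maximum

Critical points: x = -pi + acos(-1/4)/2 ≈ -2.2299 (local minimum); x = -acos(-1/4)/2 ≈ -0.9117 (local maximum); x = acos(-1/4)/2 ≈ 0.9117 (local minimum); x = pi - acos(-1/4)/2 ≈ 2.2299 (local maximum)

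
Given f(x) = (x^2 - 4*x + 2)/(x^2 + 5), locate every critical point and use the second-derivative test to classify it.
f'(x) = 2*(2*x^2 + 3*x - 10)/(x^4 + 10*x^2 + 25)

Solve f'(x) = 0:
  f'(x) = 2*(2*x^2 + 3*x - 10)/(x^2 + 5)^2; the denominator is positive wherever f is defined, so f'(x) = 0 ⇔ 4*x^2 + 6*x - 20 = 0.
  Factor: 4*x^2 + 6*x - 20 = 2*(2*x^2 + 3*x - 10); 2*x^2 + 3*x - 10 = 0 has no rational roots; quadratic formula: x = (-3 ± √89)/4.
  ⇒ x = -sqrt(89)/4 - 3/4 ≈ -3.1085, -3/4 + sqrt(89)/4 ≈ 1.6085

f''(x) = 2*(-4*x^3 - 9*x^2 + 60*x + 15)/(x^6 + 15*x^4 + 75*x^2 + 125)
Second-derivative test at each critical point:
  f''(-3.1085) = -0.0878 < 0 → local maximum
  f''(1.6085) = 0.3278 > 0 → local minimum

Critical points: x = -sqrt(89)/4 - 3/4 ≈ -3.1085 (local maximum); x = -3/4 + sqrt(89)/4 ≈ 1.6085 (local minimum)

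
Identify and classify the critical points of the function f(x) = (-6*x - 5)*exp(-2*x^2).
f'(x) = 2*(2*x*(6*x + 5) - 3)*exp(-2*x^2)

Solve f'(x) = 0:
  f'(x) = (24*x^2 + 20*x - 6)·exp(-2*x^2) and exp(-2*x^2) > 0 for every x, so f'(x) = 0 ⇔ 24*x^2 + 20*x - 6 = 0.
  Factor: 24*x^2 + 20*x - 6 = 2*(12*x^2 + 10*x - 3); 12*x^2 + 10*x - 3 = 0 has no rational roots; quadratic formula: x = (-10 ± √244)/24.
  ⇒ x = -sqrt(61)/12 - 5/12 ≈ -1.0675, -5/12 + sqrt(61)/12 ≈ 0.2342

f''(x) = 4*(-24*x^3 - 20*x^2 + 18*x + 5)*exp(-2*x^2)
Second-derivative test at each critical point:
  f''(-1.0675) = -3.1980 < 0 → local maximum
  f''(0.2342) = 27.9955 > 0 → local minimum

Critical points: x = -sqrt(61)/12 - 5/12 ≈ -1.0675 (local maximum); x = -5/12 + sqrt(61)/12 ≈ 0.2342 (local minimum)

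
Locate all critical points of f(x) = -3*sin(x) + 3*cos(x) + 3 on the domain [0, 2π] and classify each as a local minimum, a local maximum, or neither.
f'(x) = -3*sqrt(2)*sin(x + pi/4)

Solve f'(x) = 0 on [0, 2π]:
  f'(x) = 0 ⇔ -3*cos(x) = 3*sin(x) ⇔ tan(x) = -1, i.e. x = arctan(-1) + nπ; keep the solutions lying in [0, 2π].
  ⇒ x = 3*pi/4 ≈ 2.3562, 7*pi/4 ≈ 5.4978

f''(x) = -3*sqrt(2)*cos(x + pi/4)
Second-derivative test at each critical point:
  f''(2.3562) = 4.2426 > 0 → local minimum
  f''(5.4978) = -4.2426 < 0 → local maximum

Critical points: x = 3*pi/4 ≈ 2.3562 (local minimum); x = 7*pi/4 ≈ 5.4978 (local maximum)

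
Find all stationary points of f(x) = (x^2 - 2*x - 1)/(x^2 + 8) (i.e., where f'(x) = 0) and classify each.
f'(x) = 2*(x^2 + 9*x - 8)/(x^4 + 16*x^2 + 64)

Solve f'(x) = 0:
  f'(x) = 2*(x^2 + 9*x - 8)/(x^2 + 8)^2; the denominator is positive wherever f is defined, so f'(x) = 0 ⇔ 2*x^2 + 18*x - 16 = 0.
  Factor: 2*x^2 + 18*x - 16 = 2*(x^2 + 9*x - 8); x^2 + 9*x - 8 = 0 has no rational roots; quadratic formula: x = (-9 ± √113)/2.
  ⇒ x = -sqrt(113)/2 - 9/2 ≈ -9.8151, -9/2 + sqrt(113)/2 ≈ 0.8151

f''(x) = 2*(-2*x^3 - 27*x^2 + 48*x + 72)/(x^6 + 24*x^4 + 192*x^2 + 512)
Second-derivative test at each critical point:
  f''(-9.8151) = -0.0020 < 0 → local maximum
  f''(0.8151) = 0.2832 > 0 → local minimum

Critical points: x = -sqrt(113)/2 - 9/2 ≈ -9.8151 (local maximum); x = -9/2 + sqrt(113)/2 ≈ 0.8151 (local minimum)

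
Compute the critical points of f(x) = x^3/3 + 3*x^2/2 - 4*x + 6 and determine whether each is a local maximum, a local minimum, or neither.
f'(x) = x^2 + 3*x - 4

Solve f'(x) = 0:
  Factor: x^2 + 3*x - 4 = (x - 1)*(x + 4) = 0.
  ⇒ x = -4, 1

f''(x) = 2*x + 3
Second-derivative test at each critical point:
  f''(-4) = -5 < 0 → local maximum
  f''(1) = 5 > 0 → local minimum

Critical points: x = -4 (local maximum); x = 1 (local minimum)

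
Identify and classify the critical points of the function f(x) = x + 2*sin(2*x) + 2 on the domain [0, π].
f'(x) = 4*cos(2*x) + 1

Solve f'(x) = 0 on [0, π]:
  f'(x) = 0 ⇔ cos(2*x) = -1/4, i.e. 2*x = ±arccos(-1/4) + 2nπ; keep the solutions lying in [0, π].
  ⇒ x = acos(-1/4)/2 ≈ 0.9117, pi - acos(-1/4)/2 ≈ 2.2299

f''(x) = -8*sin(2*x)
Second-derivative test at each critical point:
  f''(0.9117) = -7.7460 < 0 → local maximum
  f''(2.2299) = 7.7460 > 0 → local minimum

Critical points: x = acos(-1/4)/2 ≈ 0.9117 (local maximum); x = pi - acos(-1/4)/2 ≈ 2.2299 (local minimum)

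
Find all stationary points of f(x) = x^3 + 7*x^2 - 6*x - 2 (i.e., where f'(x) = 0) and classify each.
f'(x) = 3*x^2 + 14*x - 6

Solve f'(x) = 0:
  3*x^2 + 14*x - 6 = 0 has no rational roots; quadratic formula: x = (-14 ± √268)/6.
  ⇒ x = -sqrt(67)/3 - 7/3 ≈ -5.0618, -7/3 + sqrt(67)/3 ≈ 0.3951

f''(x) = 6*x + 14
Second-derivative test at each critical point:
  f''(-5.0618) = -16.3707 < 0 → local maximum
  f''(0.3951) = 16.3707 > 0 → local minimum

Critical points: x = -sqrt(67)/3 - 7/3 ≈ -5.0618 (local maximum); x = -7/3 + sqrt(67)/3 ≈ 0.3951 (local minimum)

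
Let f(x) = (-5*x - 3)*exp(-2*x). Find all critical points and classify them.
f'(x) = (10*x + 1)*exp(-2*x)

Solve f'(x) = 0:
  f'(x) = (10*x + 1)·exp(-2*x) and exp(-2*x) > 0 for every x, so f'(x) = 0 ⇔ 10*x + 1 = 0.
  10*x + 1 = 0.
  ⇒ x = -1/10

f''(x) = 4*(2 - 5*x)*exp(-2*x)
Second-derivative test at each critical point:
  f''(-1/10) = 12.2140 > 0 → local minimum

Critical points: x = -1/10 (local minimum)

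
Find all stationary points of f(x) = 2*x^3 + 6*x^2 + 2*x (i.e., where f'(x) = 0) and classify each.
f'(x) = 6*x^2 + 12*x + 2

Solve f'(x) = 0:
  Factor: 6*x^2 + 12*x + 2 = 2*(3*x^2 + 6*x + 1); 3*x^2 + 6*x + 1 = 0 has no rational roots; quadratic formula: x = (-6 ± √24)/6.
  ⇒ x = -1 - sqrt(6)/3 ≈ -1.8165, -1 + sqrt(6)/3 ≈ -0.1835

f''(x) = 12*x + 12
Second-derivative test at each critical point:
  f''(-1.8165) = -9.7980 < 0 → local maximum
  f''(-0.1835) = 9.7980 > 0 → local minimum

Critical points: x = -1 - sqrt(6)/3 ≈ -1.8165 (local maximum); x = -1 + sqrt(6)/3 ≈ -0.1835 (local minimum)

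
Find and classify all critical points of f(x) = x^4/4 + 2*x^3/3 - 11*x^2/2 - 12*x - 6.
f'(x) = x^3 + 2*x^2 - 11*x - 12

Solve f'(x) = 0:
  Factor: x^3 + 2*x^2 - 11*x - 12 = (x - 3)*(x + 1)*(x + 4) = 0.
  ⇒ x = -4, -1, 3

f''(x) = 3*x^2 + 4*x - 11
Second-derivative test at each critical point:
  f''(-4) = 21 > 0 → local minimum
  f''(-1) = -12 < 0 → local maximum
  f''(3) = 28 > 0 → local minimum

Critical points: x = -4 (local minimum); x = -1 (local maximum); x = 3 (local minimum)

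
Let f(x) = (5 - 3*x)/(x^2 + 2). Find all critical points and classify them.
f'(x) = (3*x^2 - 10*x - 6)/(x^4 + 4*x^2 + 4)

Solve f'(x) = 0:
  f'(x) = (3*x^2 - 10*x - 6)/(x^2 + 2)^2; the denominator is positive wherever f is defined, so f'(x) = 0 ⇔ 3*x^2 - 10*x - 6 = 0.
  3*x^2 - 10*x - 6 = 0 has no rational roots; quadratic formula: x = (10 ± √172)/6.
  ⇒ x = 5/3 - sqrt(43)/3 ≈ -0.5191, 5/3 + sqrt(43)/3 ≈ 3.8525

f''(x) = 2*(4*x^2*(5 - 3*x) + (9*x - 5)*(x^2 + 2))/(x^2 + 2)^3
Second-derivative test at each critical point:
  f''(-0.5191) = -2.5462 < 0 → local maximum
  f''(3.8525) = 0.0462 > 0 → local minimum

Critical points: x = 5/3 - sqrt(43)/3 ≈ -0.5191 (local maximum); x = 5/3 + sqrt(43)/3 ≈ 3.8525 (local minimum)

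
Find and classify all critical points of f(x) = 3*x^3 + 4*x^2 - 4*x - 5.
f'(x) = 9*x^2 + 8*x - 4

Solve f'(x) = 0:
  9*x^2 + 8*x - 4 = 0 has no rational roots; quadratic formula: x = (-8 ± √208)/18.
  ⇒ x = -2*sqrt(13)/9 - 4/9 ≈ -1.2457, -4/9 + 2*sqrt(13)/9 ≈ 0.3568

f''(x) = 18*x + 8
Second-derivative test at each critical point:
  f''(-1.2457) = -14.4222 < 0 → local maximum
  f''(0.3568) = 14.4222 > 0 → local minimum

Critical points: x = -2*sqrt(13)/9 - 4/9 ≈ -1.2457 (local maximum); x = -4/9 + 2*sqrt(13)/9 ≈ 0.3568 (local minimum)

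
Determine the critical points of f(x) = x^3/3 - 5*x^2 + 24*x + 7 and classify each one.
f'(x) = x^2 - 10*x + 24

Solve f'(x) = 0:
  Factor: x^2 - 10*x + 24 = (x - 6)*(x - 4) = 0.
  ⇒ x = 4, 6

f''(x) = 2*x - 10
Second-derivative test at each critical point:
  f''(4) = -2 < 0 → local maximum
  f''(6) = 2 > 0 → local minimum

Critical points: x = 4 (local maximum); x = 6 (local minimum)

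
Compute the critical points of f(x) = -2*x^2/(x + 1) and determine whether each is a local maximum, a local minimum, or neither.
f'(x) = 2*x*(-x - 2)/(x + 1)^2

Solve f'(x) = 0:
  f'(x) = -2*x*(x + 2)/(x + 1)^2; the denominator is positive wherever f is defined, so f'(x) = 0 ⇔ -2*x^2 - 4*x = 0.
  Factor: -2*x^2 - 4*x = -2*x*(x + 2) = 0.
  ⇒ x = -2, 0

f''(x) = -4/(x^3 + 3*x^2 + 3*x + 1)
Second-derivative test at each critical point:
  f''(-2) = 4 > 0 → local minimum
  f''(0) = -4 < 0 → local maximum

Critical points: x = -2 (local minimum); x = 0 (local maximum)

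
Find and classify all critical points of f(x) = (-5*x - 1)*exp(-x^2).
f'(x) = (2*x*(5*x + 1) - 5)*exp(-x^2)

Solve f'(x) = 0:
  f'(x) = (10*x^2 + 2*x - 5)·exp(-x^2) and exp(-x^2) > 0 for every x, so f'(x) = 0 ⇔ 10*x^2 + 2*x - 5 = 0.
  10*x^2 + 2*x - 5 = 0 has no rational roots; quadratic formula: x = (-2 ± √204)/20.
  ⇒ x = -sqrt(51)/10 - 1/10 ≈ -0.8141, -1/10 + sqrt(51)/10 ≈ 0.6141

f''(x) = 2*(-10*x^3 - 2*x^2 + 15*x + 1)*exp(-x^2)
Second-derivative test at each critical point:
  f''(-0.8141) = -7.3613 < 0 → local maximum
  f''(0.6141) = 9.7952 > 0 → local minimum

Critical points: x = -sqrt(51)/10 - 1/10 ≈ -0.8141 (local maximum); x = -1/10 + sqrt(51)/10 ≈ 0.6141 (local minimum)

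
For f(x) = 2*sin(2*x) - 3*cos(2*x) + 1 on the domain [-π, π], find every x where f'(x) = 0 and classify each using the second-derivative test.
f'(x) = 6*sin(2*x) + 4*cos(2*x)

Solve f'(x) = 0 on [-π, π]:
  f'(x) = 0 ⇔ 2*cos(2*x) = -3*sin(2*x) ⇔ tan(2*x) = -2/3, i.e. 2*x = arctan(-2/3) + nπ; keep the solutions lying in [-π, π].
  ⇒ x = -pi/2 - atan(2/3)/2 ≈ -1.8648, -atan(2/3)/2 ≈ -0.2940, -atan(2/3)/2 + pi/2 ≈ 1.2768, pi - atan(2/3)/2 ≈ 2.8476

f''(x) = -8*sin(2*x) + 12*cos(2*x)
Second-derivative test at each critical point:
  f''(-1.8648) = -14.4222 < 0 → local maximum
  f''(-0.2940) = 14.4222 > 0 → local minimum
  f''(1.2768) = -14.4222 < 0 → local maximum
  f''(2.8476) = 14.4222 > 0 → local minimum

Critical points: x = -pi/2 - atan(2/3)/2 ≈ -1.8648 (local maximum); x = -atan(2/3)/2 ≈ -0.2940 (local minimum); x = -atan(2/3)/2 + pi/2 ≈ 1.2768 (local maximum); x = pi - atan(2/3)/2 ≈ 2.8476 (local minimum)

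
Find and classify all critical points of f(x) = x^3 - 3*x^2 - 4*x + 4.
f'(x) = 3*x^2 - 6*x - 4

Solve f'(x) = 0:
  3*x^2 - 6*x - 4 = 0 has no rational roots; quadratic formula: x = (6 ± √84)/6.
  ⇒ x = 1 - sqrt(21)/3 ≈ -0.5275, 1 + sqrt(21)/3 ≈ 2.5275

f''(x) = 6*x - 6
Second-derivative test at each critical point:
  f''(-0.5275) = -9.1652 < 0 → local maximum
  f''(2.5275) = 9.1652 > 0 → local minimum

Critical points: x = 1 - sqrt(21)/3 ≈ -0.5275 (local maximum); x = 1 + sqrt(21)/3 ≈ 2.5275 (local minimum)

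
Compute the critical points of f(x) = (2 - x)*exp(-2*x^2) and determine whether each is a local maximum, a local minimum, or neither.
f'(x) = (4*x*(x - 2) - 1)*exp(-2*x^2)

Solve f'(x) = 0:
  f'(x) = (4*x^2 - 8*x - 1)·exp(-2*x^2) and exp(-2*x^2) > 0 for every x, so f'(x) = 0 ⇔ 4*x^2 - 8*x - 1 = 0.
  4*x^2 - 8*x - 1 = 0 has no rational roots; quadratic formula: x = (8 ± √80)/8.
  ⇒ x = 1 - sqrt(5)/2 ≈ -0.1180, 1 + sqrt(5)/2 ≈ 2.1180

f''(x) = 4*(4*x^2*(2 - x) + 3*x - 2)*exp(-2*x^2)
Second-derivative test at each critical point:
  f''(-0.1180) = -8.6985 < 0 → local maximum
  f''(2.1180) = 0.0011 > 0 → local minimum

Critical points: x = 1 - sqrt(5)/2 ≈ -0.1180 (local maximum); x = 1 + sqrt(5)/2 ≈ 2.1180 (local minimum)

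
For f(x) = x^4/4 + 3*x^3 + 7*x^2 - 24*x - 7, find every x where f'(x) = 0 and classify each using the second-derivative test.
f'(x) = x^3 + 9*x^2 + 14*x - 24

Solve f'(x) = 0:
  Factor: x^3 + 9*x^2 + 14*x - 24 = (x - 1)*(x + 4)*(x + 6) = 0.
  ⇒ x = -6, -4, 1

f''(x) = 3*x^2 + 18*x + 14
Second-derivative test at each critical point:
  f''(-6) = 14 > 0 → local minimum
  f''(-4) = -10 < 0 → local maximum
  f''(1) = 35 > 0 → local minimum

Critical points: x = -6 (local minimum); x = -4 (local maximum); x = 1 (local minimum)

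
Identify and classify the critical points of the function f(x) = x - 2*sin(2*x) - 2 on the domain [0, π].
f'(x) = 1 - 4*cos(2*x)

Solve f'(x) = 0 on [0, π]:
  f'(x) = 0 ⇔ cos(2*x) = 1/4, i.e. 2*x = ±arccos(1/4) + 2nπ; keep the solutions lying in [0, π].
  ⇒ x = acos(1/4)/2 ≈ 0.6591, pi - acos(1/4)/2 ≈ 2.4825

f''(x) = 8*sin(2*x)
Second-derivative test at each critical point:
  f''(0.6591) = 7.7460 > 0 → local minimum
  f''(2.4825) = -7.7460 < 0 → local maximum

Critical points: x = acos(1/4)/2 ≈ 0.6591 (local minimum); x = pi - acos(1/4)/2 ≈ 2.4825 (local maximum)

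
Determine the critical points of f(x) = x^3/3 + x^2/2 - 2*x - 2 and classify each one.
f'(x) = x^2 + x - 2

Solve f'(x) = 0:
  Factor: x^2 + x - 2 = (x - 1)*(x + 2) = 0.
  ⇒ x = -2, 1

f''(x) = 2*x + 1
Second-derivative test at each critical point:
  f''(-2) = -3 < 0 → local maximum
  f''(1) = 3 > 0 → local minimum

Critical points: x = -2 (local maximum); x = 1 (local minimum)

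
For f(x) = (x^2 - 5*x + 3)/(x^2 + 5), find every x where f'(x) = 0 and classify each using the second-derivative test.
f'(x) = (5*x^2 + 4*x - 25)/(x^4 + 10*x^2 + 25)

Solve f'(x) = 0:
  f'(x) = (5*x^2 + 4*x - 25)/(x^2 + 5)^2; the denominator is positive wherever f is defined, so f'(x) = 0 ⇔ 5*x^2 + 4*x - 25 = 0.
  5*x^2 + 4*x - 25 = 0 has no rational roots; quadratic formula: x = (-4 ± √516)/10.
  ⇒ x = -sqrt(129)/5 - 2/5 ≈ -2.6716, -2/5 + sqrt(129)/5 ≈ 1.8716

f''(x) = 2*(-5*x^3 - 6*x^2 + 75*x + 10)/(x^6 + 15*x^4 + 75*x^2 + 125)
Second-derivative test at each critical point:
  f''(-2.6716) = -0.1542 < 0 → local maximum
  f''(1.8716) = 0.3142 > 0 → local minimum

Critical points: x = -sqrt(129)/5 - 2/5 ≈ -2.6716 (local maximum); x = -2/5 + sqrt(129)/5 ≈ 1.8716 (local minimum)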